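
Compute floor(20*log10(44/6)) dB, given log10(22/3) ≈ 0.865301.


||x||/||e|| = 44/6 = 22/3.
log10(22/3) ≈ 0.865301.
20*log10(||x||/||e||) ≈ 20*0.865301 = 17.30602.
floor(17.30602) = 17.

17


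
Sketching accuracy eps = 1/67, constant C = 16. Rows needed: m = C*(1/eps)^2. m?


1/eps = 67.
(1/eps)^2 = 4489.
m = 16*4489 = 71824.

71824


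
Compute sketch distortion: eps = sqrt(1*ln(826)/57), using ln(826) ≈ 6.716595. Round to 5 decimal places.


ln(826) ≈ 6.716595.
1*ln(N)/m ≈ 1*6.716595/57 ≈ 0.117835.
eps = sqrt(0.117835) ≈ 0.343271 ≈ 0.34327.

0.34327


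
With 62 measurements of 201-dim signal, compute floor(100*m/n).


100*m/n = 100*62/201 ≈ 30.8458.
floor = 30.

30


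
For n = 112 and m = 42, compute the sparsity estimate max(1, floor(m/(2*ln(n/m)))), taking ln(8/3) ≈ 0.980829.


n/m = 112/42 = 8/3.
ln(n/m) ≈ 0.980829.
2*ln(n/m) ≈ 1.961658.
m/(2*ln(n/m)) ≈ 42/1.961658 ≈ 21.4105.
floor = 21.
k_max = max(1, 21) = 21.

21


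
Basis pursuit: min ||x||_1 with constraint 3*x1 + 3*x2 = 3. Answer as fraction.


Axis intercepts:
  x1 = 1, x2 = 0: L1 = 1
  x1 = 0, x2 = 1: L1 = 1
x* = (1, 0)
||x*||_1 = 1.

1


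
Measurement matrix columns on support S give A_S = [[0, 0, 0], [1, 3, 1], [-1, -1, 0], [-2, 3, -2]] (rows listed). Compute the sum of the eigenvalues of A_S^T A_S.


Sum of eigenvalues of A_S^T A_S = trace(A_S^T A_S) = sum of squared column norms of A_S.
A_S^T A_S diagonal: [6, 19, 5].
trace = 6 + 19 + 5 = 30.

30


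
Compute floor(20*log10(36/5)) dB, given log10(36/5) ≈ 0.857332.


||x||/||e|| = 36/5.
log10(36/5) ≈ 0.857332.
20*log10(||x||/||e||) ≈ 20*0.857332 = 17.14664.
floor(17.14664) = 17.

17


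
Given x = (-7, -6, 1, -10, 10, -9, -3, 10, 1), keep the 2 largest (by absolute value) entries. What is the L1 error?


Sorted |x_i| descending: [10, 10, 10, 9, 7, 6, 3, 1, 1]
Keep top 2: [10, 10]
Tail entries: [10, 9, 7, 6, 3, 1, 1]
L1 error = sum of tail = 37.

37


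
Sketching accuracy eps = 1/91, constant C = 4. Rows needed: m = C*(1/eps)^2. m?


1/eps = 91.
(1/eps)^2 = 8281.
m = 4*8281 = 33124.

33124


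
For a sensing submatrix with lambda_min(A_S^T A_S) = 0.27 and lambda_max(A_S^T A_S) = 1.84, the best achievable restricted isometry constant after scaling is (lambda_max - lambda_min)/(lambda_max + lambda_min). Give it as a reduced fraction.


lambda_max - lambda_min = 1.84 - 0.27 = 1.57.
lambda_max + lambda_min = 1.84 + 0.27 = 2.11.
delta = 1.57/2.11 = 157/211.

157/211


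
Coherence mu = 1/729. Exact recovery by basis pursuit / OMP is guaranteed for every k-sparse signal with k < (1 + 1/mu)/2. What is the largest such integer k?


1/mu = 729.
1 + 1/mu = 730.
(1 + 1/mu)/2 = 365 is an integer and the inequality is strict, so k_max = 365 - 1 = 364.

364


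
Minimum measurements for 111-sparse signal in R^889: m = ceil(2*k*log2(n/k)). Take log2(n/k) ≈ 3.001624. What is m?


log2(n/k) = log2(889/111) ≈ 3.001624.
2*k*log2(n/k) ≈ 2*111*3.001624 = 666.360528.
m = ceil(666.360528) = 667.

667


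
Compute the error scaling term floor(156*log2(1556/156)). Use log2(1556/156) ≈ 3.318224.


log2(n/k) = log2(1556/156) ≈ 3.318224.
k*log2(n/k) ≈ 156*3.318224 = 517.642944.
floor(517.642944) = 517.

517


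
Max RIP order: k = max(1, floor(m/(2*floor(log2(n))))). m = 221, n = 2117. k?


floor(log2(2117)) = 11.
2*11 = 22.
m/(2*floor(log2(n))) = 221/22 ≈ 10.0455.
floor = 10.
k = max(1, 10) = 10.

10


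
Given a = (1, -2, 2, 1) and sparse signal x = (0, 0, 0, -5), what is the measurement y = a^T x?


Non-zero terms: ['1*-5']
Products: [-5]
y = sum = -5.

-5


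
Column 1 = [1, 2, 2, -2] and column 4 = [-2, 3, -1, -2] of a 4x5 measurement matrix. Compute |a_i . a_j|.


Inner product: 1*-2 + 2*3 + 2*-1 + -2*-2
Products: [-2, 6, -2, 4]
Sum = 6.
|dot| = 6.

6


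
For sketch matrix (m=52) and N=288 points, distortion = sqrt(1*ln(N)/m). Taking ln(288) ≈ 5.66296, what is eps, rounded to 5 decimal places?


ln(288) ≈ 5.66296.
1*ln(N)/m ≈ 1*5.66296/52 ≈ 0.10890308.
eps = sqrt(0.10890308) ≈ 0.3300047 ≈ 0.33000.

0.33000


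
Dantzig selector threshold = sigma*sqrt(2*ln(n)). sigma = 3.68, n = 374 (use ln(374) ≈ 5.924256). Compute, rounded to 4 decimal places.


ln(374) ≈ 5.924256.
2*ln(n) ≈ 11.848512.
sqrt(2*ln(n)) ≈ sqrt(11.848512) ≈ 3.442167.
threshold ≈ 3.68*3.442167 = 12.66717456 ≈ 12.6672.

12.6672


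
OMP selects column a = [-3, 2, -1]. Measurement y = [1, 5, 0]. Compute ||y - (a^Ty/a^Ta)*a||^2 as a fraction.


a^T a = 14.
a^T y = 7.
coeff = 7/14 = 1/2.
||r||^2 = 45/2.

45/2


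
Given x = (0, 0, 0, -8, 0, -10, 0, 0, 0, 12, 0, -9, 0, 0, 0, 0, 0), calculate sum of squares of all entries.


Non-zero entries: [(3, -8), (5, -10), (9, 12), (11, -9)]
Squares: [64, 100, 144, 81]
||x||_2^2 = sum = 389.

389


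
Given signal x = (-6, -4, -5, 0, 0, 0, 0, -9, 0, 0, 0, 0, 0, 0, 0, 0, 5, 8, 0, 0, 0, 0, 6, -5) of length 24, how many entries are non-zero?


Non-zero positions: [0, 1, 2, 7, 16, 17, 22, 23].
Sparsity = 8.

8


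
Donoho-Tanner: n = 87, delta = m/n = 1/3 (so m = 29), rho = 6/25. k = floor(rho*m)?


m = 1/3*87 = 29.
rho = 6/25.
rho*m = 6/25*29 = 6.96.
k = floor(6.96) = 6.

6


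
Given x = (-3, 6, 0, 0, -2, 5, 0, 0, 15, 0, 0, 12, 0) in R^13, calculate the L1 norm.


Non-zero entries: [(0, -3), (1, 6), (4, -2), (5, 5), (8, 15), (11, 12)]
Absolute values: [3, 6, 2, 5, 15, 12]
||x||_1 = sum = 43.

43


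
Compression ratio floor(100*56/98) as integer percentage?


100*m/n = 100*56/98 ≈ 57.1429.
floor = 57.

57


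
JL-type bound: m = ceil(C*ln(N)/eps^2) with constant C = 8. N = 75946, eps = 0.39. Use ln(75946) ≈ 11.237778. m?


ln(75946) ≈ 11.237778.
eps^2 = 0.39^2 = 0.1521.
C*ln(N)/eps^2 ≈ 8*11.237778/0.1521 ≈ 591.0731.
m = ceil(591.0731) = 592.

592


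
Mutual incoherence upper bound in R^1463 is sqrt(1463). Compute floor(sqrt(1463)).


38^2 = 1444 <= 1463 < 1521 = 39^2, so 38 <= sqrt(1463) < 39.
floor(sqrt(1463)) = 38.

38


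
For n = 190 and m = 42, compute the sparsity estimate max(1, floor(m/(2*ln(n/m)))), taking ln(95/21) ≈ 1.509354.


n/m = 190/42 = 95/21.
ln(n/m) ≈ 1.509354.
2*ln(n/m) ≈ 3.018708.
m/(2*ln(n/m)) ≈ 42/3.018708 ≈ 13.9132.
floor = 13.
k_max = max(1, 13) = 13.

13


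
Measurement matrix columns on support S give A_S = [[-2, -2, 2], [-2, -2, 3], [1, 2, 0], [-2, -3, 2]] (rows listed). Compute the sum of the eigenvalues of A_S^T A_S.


Sum of eigenvalues of A_S^T A_S = trace(A_S^T A_S) = sum of squared column norms of A_S.
A_S^T A_S diagonal: [13, 21, 17].
trace = 13 + 21 + 17 = 51.

51


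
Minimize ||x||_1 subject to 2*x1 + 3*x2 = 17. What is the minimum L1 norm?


Axis intercepts:
  x1 = 17/2, x2 = 0: L1 = 17/2
  x1 = 0, x2 = 17/3: L1 = 17/3
x* = (0, 17/3)
||x*||_1 = 17/3.

17/3


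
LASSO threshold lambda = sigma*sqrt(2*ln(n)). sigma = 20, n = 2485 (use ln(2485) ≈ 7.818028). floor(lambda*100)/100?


ln(2485) ≈ 7.818028.
2*ln(n) ≈ 15.636056.
sqrt(2*ln(n)) ≈ sqrt(15.636056) ≈ 3.954245.
lambda ≈ 20*3.954245 = 79.0849.
floor(lambda*100)/100 = 79.08.

79.08


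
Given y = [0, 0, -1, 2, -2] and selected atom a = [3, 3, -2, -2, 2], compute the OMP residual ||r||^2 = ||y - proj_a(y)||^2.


a^T a = 30.
a^T y = -6.
coeff = -6/30 = -1/5.
||r||^2 = 39/5.

39/5


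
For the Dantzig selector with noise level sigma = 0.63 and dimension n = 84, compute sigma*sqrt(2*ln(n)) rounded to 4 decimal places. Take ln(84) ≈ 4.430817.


ln(84) ≈ 4.430817.
2*ln(n) ≈ 8.861634.
sqrt(2*ln(n)) ≈ sqrt(8.861634) ≈ 2.97685.
threshold ≈ 0.63*2.97685 = 1.8754155 ≈ 1.8754.

1.8754


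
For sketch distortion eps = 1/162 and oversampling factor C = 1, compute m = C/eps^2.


1/eps = 162.
(1/eps)^2 = 26244.
m = 1*26244 = 26244.

26244


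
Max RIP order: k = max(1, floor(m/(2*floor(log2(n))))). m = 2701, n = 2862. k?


floor(log2(2862)) = 11.
2*11 = 22.
m/(2*floor(log2(n))) = 2701/22 ≈ 122.7727.
floor = 122.
k = max(1, 122) = 122.

122


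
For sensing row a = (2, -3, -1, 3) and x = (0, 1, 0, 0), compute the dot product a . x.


Non-zero terms: ['-3*1']
Products: [-3]
y = sum = -3.

-3


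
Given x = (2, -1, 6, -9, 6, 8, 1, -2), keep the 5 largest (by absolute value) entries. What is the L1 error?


Sorted |x_i| descending: [9, 8, 6, 6, 2, 2, 1, 1]
Keep top 5: [9, 8, 6, 6, 2]
Tail entries: [2, 1, 1]
L1 error = sum of tail = 4.

4


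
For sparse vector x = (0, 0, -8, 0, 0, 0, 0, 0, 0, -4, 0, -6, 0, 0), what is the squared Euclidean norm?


Non-zero entries: [(2, -8), (9, -4), (11, -6)]
Squares: [64, 16, 36]
||x||_2^2 = sum = 116.

116


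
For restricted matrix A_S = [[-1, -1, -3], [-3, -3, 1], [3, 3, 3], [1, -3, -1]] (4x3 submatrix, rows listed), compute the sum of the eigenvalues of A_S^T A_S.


Sum of eigenvalues of A_S^T A_S = trace(A_S^T A_S) = sum of squared column norms of A_S.
A_S^T A_S diagonal: [20, 28, 20].
trace = 20 + 28 + 20 = 68.

68


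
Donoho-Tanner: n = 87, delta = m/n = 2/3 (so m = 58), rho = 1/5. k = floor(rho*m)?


m = 2/3*87 = 58.
rho = 1/5.
rho*m = 1/5*58 = 11.6.
k = floor(11.6) = 11.

11


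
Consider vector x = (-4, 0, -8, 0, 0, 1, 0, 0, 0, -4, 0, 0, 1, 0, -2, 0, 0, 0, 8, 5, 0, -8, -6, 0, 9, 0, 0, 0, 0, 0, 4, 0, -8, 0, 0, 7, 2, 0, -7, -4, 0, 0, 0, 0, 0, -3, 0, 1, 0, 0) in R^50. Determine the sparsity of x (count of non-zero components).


Non-zero positions: [0, 2, 5, 9, 12, 14, 18, 19, 21, 22, 24, 30, 32, 35, 36, 38, 39, 45, 47].
Sparsity = 19.

19


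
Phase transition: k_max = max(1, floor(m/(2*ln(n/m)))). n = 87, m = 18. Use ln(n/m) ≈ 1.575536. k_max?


n/m = 87/18 = 29/6.
ln(n/m) ≈ 1.575536.
2*ln(n/m) ≈ 3.151072.
m/(2*ln(n/m)) ≈ 18/3.151072 ≈ 5.7123.
floor = 5.
k_max = max(1, 5) = 5.

5


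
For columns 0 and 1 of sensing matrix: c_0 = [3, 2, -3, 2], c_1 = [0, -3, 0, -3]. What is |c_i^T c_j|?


Inner product: 3*0 + 2*-3 + -3*0 + 2*-3
Products: [0, -6, 0, -6]
Sum = -12.
|dot| = 12.

12


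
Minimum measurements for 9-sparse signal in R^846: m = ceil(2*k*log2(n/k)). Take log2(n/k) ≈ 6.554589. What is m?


log2(n/k) = log2(846/9) ≈ 6.554589.
2*k*log2(n/k) ≈ 2*9*6.554589 = 117.982602.
m = ceil(117.982602) = 118.

118


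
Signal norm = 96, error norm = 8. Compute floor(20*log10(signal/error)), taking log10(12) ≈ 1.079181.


||x||/||e|| = 96/8 = 12.
log10(12) ≈ 1.079181.
20*log10(||x||/||e||) ≈ 20*1.079181 = 21.58362.
floor(21.58362) = 21.

21


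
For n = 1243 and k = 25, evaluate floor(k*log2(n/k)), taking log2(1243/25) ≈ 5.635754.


log2(n/k) = log2(1243/25) ≈ 5.635754.
k*log2(n/k) ≈ 25*5.635754 = 140.89385.
floor(140.89385) = 140.

140


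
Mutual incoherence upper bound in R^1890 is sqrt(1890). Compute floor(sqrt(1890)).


43^2 = 1849 <= 1890 < 1936 = 44^2, so 43 <= sqrt(1890) < 44.
floor(sqrt(1890)) = 43.

43


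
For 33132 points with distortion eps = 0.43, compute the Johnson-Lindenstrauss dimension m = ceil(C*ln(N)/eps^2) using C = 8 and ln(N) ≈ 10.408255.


ln(33132) ≈ 10.408255.
eps^2 = 0.43^2 = 0.1849.
C*ln(N)/eps^2 ≈ 8*10.408255/0.1849 ≈ 450.3301.
m = ceil(450.3301) = 451.

451


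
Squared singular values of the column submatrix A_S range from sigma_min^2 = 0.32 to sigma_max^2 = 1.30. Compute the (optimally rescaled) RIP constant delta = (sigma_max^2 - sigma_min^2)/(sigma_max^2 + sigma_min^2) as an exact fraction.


lambda_max - lambda_min = 1.30 - 0.32 = 0.98.
lambda_max + lambda_min = 1.30 + 0.32 = 1.62.
delta = 0.98/1.62 = 98/162 = 49/81.

49/81


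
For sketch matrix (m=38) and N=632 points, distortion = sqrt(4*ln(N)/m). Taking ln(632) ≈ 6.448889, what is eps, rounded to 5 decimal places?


ln(632) ≈ 6.448889.
4*ln(N)/m ≈ 4*6.448889/38 ≈ 0.67883042.
eps = sqrt(0.67883042) ≈ 0.8239117 ≈ 0.82391.

0.82391


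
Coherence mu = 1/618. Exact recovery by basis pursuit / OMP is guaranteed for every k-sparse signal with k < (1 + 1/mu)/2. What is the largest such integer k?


1/mu = 618.
1 + 1/mu = 619.
(1 + 1/mu)/2 = 309.5 is not an integer, so k_max = floor(309.5) = 309.

309


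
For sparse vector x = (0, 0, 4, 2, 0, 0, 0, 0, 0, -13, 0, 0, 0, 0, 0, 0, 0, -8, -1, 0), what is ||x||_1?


Non-zero entries: [(2, 4), (3, 2), (9, -13), (17, -8), (18, -1)]
Absolute values: [4, 2, 13, 8, 1]
||x||_1 = sum = 28.

28


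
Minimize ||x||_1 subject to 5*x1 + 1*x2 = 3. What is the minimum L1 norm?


Axis intercepts:
  x1 = 3/5, x2 = 0: L1 = 3/5
  x1 = 0, x2 = 3: L1 = 3
x* = (3/5, 0)
||x*||_1 = 3/5.

3/5


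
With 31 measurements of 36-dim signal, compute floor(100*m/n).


100*m/n = 100*31/36 ≈ 86.1111.
floor = 86.

86


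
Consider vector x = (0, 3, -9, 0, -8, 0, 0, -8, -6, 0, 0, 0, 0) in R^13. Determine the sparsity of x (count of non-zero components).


Non-zero positions: [1, 2, 4, 7, 8].
Sparsity = 5.

5


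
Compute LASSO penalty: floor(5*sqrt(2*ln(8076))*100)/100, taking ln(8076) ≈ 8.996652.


ln(8076) ≈ 8.996652.
2*ln(n) ≈ 17.993304.
sqrt(2*ln(n)) ≈ sqrt(17.993304) ≈ 4.241851.
lambda ≈ 5*4.241851 = 21.209255.
floor(lambda*100)/100 = 21.20.

21.20


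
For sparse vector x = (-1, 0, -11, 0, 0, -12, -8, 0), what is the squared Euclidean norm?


Non-zero entries: [(0, -1), (2, -11), (5, -12), (6, -8)]
Squares: [1, 121, 144, 64]
||x||_2^2 = sum = 330.

330


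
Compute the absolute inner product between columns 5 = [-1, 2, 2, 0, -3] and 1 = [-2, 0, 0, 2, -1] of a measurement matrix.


Inner product: -1*-2 + 2*0 + 2*0 + 0*2 + -3*-1
Products: [2, 0, 0, 0, 3]
Sum = 5.
|dot| = 5.

5


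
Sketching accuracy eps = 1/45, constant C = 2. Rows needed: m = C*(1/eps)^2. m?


1/eps = 45.
(1/eps)^2 = 2025.
m = 2*2025 = 4050.

4050


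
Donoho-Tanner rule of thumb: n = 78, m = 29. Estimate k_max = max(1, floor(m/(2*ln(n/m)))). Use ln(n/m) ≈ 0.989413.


n/m = 78/29.
ln(n/m) ≈ 0.989413.
2*ln(n/m) ≈ 1.978826.
m/(2*ln(n/m)) ≈ 29/1.978826 ≈ 14.6552.
floor = 14.
k_max = max(1, 14) = 14.

14


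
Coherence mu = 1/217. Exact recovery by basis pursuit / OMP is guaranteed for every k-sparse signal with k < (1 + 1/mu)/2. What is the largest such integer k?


1/mu = 217.
1 + 1/mu = 218.
(1 + 1/mu)/2 = 109 is an integer and the inequality is strict, so k_max = 109 - 1 = 108.

108


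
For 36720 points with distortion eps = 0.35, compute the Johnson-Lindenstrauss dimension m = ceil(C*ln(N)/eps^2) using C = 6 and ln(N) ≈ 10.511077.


ln(36720) ≈ 10.511077.
eps^2 = 0.35^2 = 0.1225.
C*ln(N)/eps^2 ≈ 6*10.511077/0.1225 ≈ 514.8283.
m = ceil(514.8283) = 515.

515


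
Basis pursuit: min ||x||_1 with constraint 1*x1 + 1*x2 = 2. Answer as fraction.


Axis intercepts:
  x1 = 2, x2 = 0: L1 = 2
  x1 = 0, x2 = 2: L1 = 2
x* = (2, 0)
||x*||_1 = 2.

2


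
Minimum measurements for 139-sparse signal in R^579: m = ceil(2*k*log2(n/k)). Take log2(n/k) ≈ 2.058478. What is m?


log2(n/k) = log2(579/139) ≈ 2.058478.
2*k*log2(n/k) ≈ 2*139*2.058478 = 572.256884.
m = ceil(572.256884) = 573.

573


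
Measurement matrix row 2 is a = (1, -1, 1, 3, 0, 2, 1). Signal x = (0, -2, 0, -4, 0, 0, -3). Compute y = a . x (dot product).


Non-zero terms: ['-1*-2', '3*-4', '1*-3']
Products: [2, -12, -3]
y = sum = -13.

-13


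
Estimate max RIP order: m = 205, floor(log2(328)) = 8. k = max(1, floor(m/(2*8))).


floor(log2(328)) = 8.
2*8 = 16.
m/(2*floor(log2(n))) = 205/16 ≈ 12.8125.
floor = 12.
k = max(1, 12) = 12.

12


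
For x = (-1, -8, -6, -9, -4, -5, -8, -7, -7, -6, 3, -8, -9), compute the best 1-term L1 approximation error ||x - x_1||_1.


Sorted |x_i| descending: [9, 9, 8, 8, 8, 7, 7, 6, 6, 5, 4, 3, 1]
Keep top 1: [9]
Tail entries: [9, 8, 8, 8, 7, 7, 6, 6, 5, 4, 3, 1]
L1 error = sum of tail = 72.

72


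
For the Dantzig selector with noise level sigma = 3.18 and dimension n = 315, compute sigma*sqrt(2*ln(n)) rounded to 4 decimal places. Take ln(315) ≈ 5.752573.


ln(315) ≈ 5.752573.
2*ln(n) ≈ 11.505146.
sqrt(2*ln(n)) ≈ sqrt(11.505146) ≈ 3.391924.
threshold ≈ 3.18*3.391924 = 10.78631832 ≈ 10.7863.

10.7863


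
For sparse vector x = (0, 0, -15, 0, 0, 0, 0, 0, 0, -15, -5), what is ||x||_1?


Non-zero entries: [(2, -15), (9, -15), (10, -5)]
Absolute values: [15, 15, 5]
||x||_1 = sum = 35.

35


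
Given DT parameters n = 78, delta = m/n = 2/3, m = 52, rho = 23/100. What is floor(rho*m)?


m = 2/3*78 = 52.
rho = 23/100.
rho*m = 23/100*52 = 11.96.
k = floor(11.96) = 11.

11


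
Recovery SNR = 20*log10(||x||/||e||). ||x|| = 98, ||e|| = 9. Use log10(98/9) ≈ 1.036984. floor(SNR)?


||x||/||e|| = 98/9.
log10(98/9) ≈ 1.036984.
20*log10(||x||/||e||) ≈ 20*1.036984 = 20.73968.
floor(20.73968) = 20.

20


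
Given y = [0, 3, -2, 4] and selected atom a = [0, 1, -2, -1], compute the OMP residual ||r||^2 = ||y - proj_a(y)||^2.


a^T a = 6.
a^T y = 3.
coeff = 3/6 = 1/2.
||r||^2 = 55/2.

55/2


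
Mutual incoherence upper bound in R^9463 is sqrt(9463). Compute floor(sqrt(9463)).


97^2 = 9409 <= 9463 < 9604 = 98^2, so 97 <= sqrt(9463) < 98.
floor(sqrt(9463)) = 97.

97


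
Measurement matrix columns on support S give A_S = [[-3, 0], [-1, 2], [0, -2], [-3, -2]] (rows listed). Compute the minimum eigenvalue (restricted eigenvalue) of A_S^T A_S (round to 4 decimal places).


A_S^T A_S = [[19, 4], [4, 12]].
trace = 31.
det = 212.
disc = trace^2 - 4*det = 961 - 4*212 = 113.
sqrt(113) ≈ 10.630146.
lam_min = (31 - sqrt(113))/2 ≈ (31 - 10.630146)/2 = 10.184927 ≈ 10.1849.

10.1849


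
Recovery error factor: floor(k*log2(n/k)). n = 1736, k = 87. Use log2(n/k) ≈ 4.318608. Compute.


log2(n/k) = log2(1736/87) ≈ 4.318608.
k*log2(n/k) ≈ 87*4.318608 = 375.718896.
floor(375.718896) = 375.

375


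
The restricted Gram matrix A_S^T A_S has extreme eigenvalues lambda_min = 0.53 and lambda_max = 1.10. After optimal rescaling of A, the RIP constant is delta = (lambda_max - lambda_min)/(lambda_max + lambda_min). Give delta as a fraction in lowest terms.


lambda_max - lambda_min = 1.10 - 0.53 = 0.57.
lambda_max + lambda_min = 1.10 + 0.53 = 1.63.
delta = 0.57/1.63 = 57/163.

57/163


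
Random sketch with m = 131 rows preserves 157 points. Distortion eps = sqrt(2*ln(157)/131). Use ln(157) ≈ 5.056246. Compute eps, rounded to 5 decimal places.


ln(157) ≈ 5.056246.
2*ln(N)/m ≈ 2*5.056246/131 ≈ 0.0771946.
eps = sqrt(0.0771946) ≈ 0.2778392 ≈ 0.27784.

0.27784


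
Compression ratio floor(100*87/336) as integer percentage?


100*m/n = 100*87/336 ≈ 25.8929.
floor = 25.

25


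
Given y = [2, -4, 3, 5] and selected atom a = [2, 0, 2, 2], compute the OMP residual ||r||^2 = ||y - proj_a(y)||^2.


a^T a = 12.
a^T y = 20.
coeff = 20/12 = 5/3.
||r||^2 = 62/3.

62/3


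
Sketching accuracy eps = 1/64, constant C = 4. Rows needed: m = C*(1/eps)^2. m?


1/eps = 64.
(1/eps)^2 = 4096.
m = 4*4096 = 16384.

16384


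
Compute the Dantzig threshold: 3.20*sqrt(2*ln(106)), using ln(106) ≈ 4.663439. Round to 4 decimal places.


ln(106) ≈ 4.663439.
2*ln(n) ≈ 9.326878.
sqrt(2*ln(n)) ≈ sqrt(9.326878) ≈ 3.053994.
threshold ≈ 3.20*3.053994 = 9.7727808 ≈ 9.7728.

9.7728


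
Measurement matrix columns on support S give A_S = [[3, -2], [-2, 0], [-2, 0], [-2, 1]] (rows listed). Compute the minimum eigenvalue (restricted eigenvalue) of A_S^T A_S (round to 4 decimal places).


A_S^T A_S = [[21, -8], [-8, 5]].
trace = 26.
det = 41.
disc = trace^2 - 4*det = 676 - 4*41 = 512.
sqrt(512) ≈ 22.627417.
lam_min = (26 - sqrt(512))/2 ≈ (26 - 22.627417)/2 = 1.6862915 ≈ 1.6863.

1.6863


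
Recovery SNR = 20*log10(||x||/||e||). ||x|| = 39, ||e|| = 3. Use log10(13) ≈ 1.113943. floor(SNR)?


||x||/||e|| = 39/3 = 13.
log10(13) ≈ 1.113943.
20*log10(||x||/||e||) ≈ 20*1.113943 = 22.27886.
floor(22.27886) = 22.

22


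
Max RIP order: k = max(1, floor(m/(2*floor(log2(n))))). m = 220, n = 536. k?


floor(log2(536)) = 9.
2*9 = 18.
m/(2*floor(log2(n))) = 220/18 ≈ 12.2222.
floor = 12.
k = max(1, 12) = 12.

12


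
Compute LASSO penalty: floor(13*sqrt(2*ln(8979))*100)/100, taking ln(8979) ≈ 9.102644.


ln(8979) ≈ 9.102644.
2*ln(n) ≈ 18.205288.
sqrt(2*ln(n)) ≈ sqrt(18.205288) ≈ 4.266766.
lambda ≈ 13*4.266766 = 55.467958.
floor(lambda*100)/100 = 55.46.

55.46


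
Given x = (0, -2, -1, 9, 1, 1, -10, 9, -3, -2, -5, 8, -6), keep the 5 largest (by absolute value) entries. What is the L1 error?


Sorted |x_i| descending: [10, 9, 9, 8, 6, 5, 3, 2, 2, 1, 1, 1, 0]
Keep top 5: [10, 9, 9, 8, 6]
Tail entries: [5, 3, 2, 2, 1, 1, 1, 0]
L1 error = sum of tail = 15.

15


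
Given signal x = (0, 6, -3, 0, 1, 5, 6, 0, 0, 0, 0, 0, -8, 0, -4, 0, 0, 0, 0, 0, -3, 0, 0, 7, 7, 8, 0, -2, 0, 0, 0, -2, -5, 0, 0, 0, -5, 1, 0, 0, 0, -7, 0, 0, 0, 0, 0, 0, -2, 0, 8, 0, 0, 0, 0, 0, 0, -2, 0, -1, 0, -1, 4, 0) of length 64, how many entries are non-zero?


Non-zero positions: [1, 2, 4, 5, 6, 12, 14, 20, 23, 24, 25, 27, 31, 32, 36, 37, 41, 48, 50, 57, 59, 61, 62].
Sparsity = 23.

23


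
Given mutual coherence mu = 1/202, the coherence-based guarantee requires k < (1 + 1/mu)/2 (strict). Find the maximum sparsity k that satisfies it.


1/mu = 202.
1 + 1/mu = 203.
(1 + 1/mu)/2 = 101.5 is not an integer, so k_max = floor(101.5) = 101.

101


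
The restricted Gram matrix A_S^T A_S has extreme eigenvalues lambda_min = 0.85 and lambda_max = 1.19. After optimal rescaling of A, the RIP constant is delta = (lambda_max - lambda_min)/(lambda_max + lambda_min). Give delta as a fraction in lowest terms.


lambda_max - lambda_min = 1.19 - 0.85 = 0.34.
lambda_max + lambda_min = 1.19 + 0.85 = 2.04.
delta = 0.34/2.04 = 34/204 = 1/6.

1/6


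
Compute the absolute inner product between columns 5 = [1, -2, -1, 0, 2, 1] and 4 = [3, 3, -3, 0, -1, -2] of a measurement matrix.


Inner product: 1*3 + -2*3 + -1*-3 + 0*0 + 2*-1 + 1*-2
Products: [3, -6, 3, 0, -2, -2]
Sum = -4.
|dot| = 4.

4


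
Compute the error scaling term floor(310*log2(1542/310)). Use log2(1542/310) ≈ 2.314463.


log2(n/k) = log2(1542/310) ≈ 2.314463.
k*log2(n/k) ≈ 310*2.314463 = 717.48353.
floor(717.48353) = 717.

717


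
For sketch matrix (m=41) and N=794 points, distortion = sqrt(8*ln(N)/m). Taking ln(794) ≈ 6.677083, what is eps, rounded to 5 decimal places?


ln(794) ≈ 6.677083.
8*ln(N)/m ≈ 8*6.677083/41 ≈ 1.30284546.
eps = sqrt(1.30284546) ≈ 1.1414226 ≈ 1.14142.

1.14142


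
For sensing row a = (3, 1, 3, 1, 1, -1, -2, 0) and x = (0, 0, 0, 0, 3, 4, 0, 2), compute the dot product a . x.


Non-zero terms: ['1*3', '-1*4', '0*2']
Products: [3, -4, 0]
y = sum = -1.

-1


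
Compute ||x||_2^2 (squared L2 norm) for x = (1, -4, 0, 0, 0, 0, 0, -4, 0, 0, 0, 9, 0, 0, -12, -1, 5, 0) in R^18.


Non-zero entries: [(0, 1), (1, -4), (7, -4), (11, 9), (14, -12), (15, -1), (16, 5)]
Squares: [1, 16, 16, 81, 144, 1, 25]
||x||_2^2 = sum = 284.

284


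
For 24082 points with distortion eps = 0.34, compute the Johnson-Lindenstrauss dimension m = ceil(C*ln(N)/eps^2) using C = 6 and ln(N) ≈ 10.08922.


ln(24082) ≈ 10.08922.
eps^2 = 0.34^2 = 0.1156.
C*ln(N)/eps^2 ≈ 6*10.08922/0.1156 ≈ 523.6619.
m = ceil(523.6619) = 524.

524


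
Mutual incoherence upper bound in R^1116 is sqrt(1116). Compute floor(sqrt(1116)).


33^2 = 1089 <= 1116 < 1156 = 34^2, so 33 <= sqrt(1116) < 34.
floor(sqrt(1116)) = 33.

33


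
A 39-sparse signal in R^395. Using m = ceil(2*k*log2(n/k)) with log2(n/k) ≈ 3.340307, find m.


log2(n/k) = log2(395/39) ≈ 3.340307.
2*k*log2(n/k) ≈ 2*39*3.340307 = 260.543946.
m = ceil(260.543946) = 261.

261


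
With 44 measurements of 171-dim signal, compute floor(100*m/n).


100*m/n = 100*44/171 ≈ 25.731.
floor = 25.

25


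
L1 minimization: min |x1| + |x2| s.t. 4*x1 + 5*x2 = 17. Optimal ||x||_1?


Axis intercepts:
  x1 = 17/4, x2 = 0: L1 = 17/4
  x1 = 0, x2 = 17/5: L1 = 17/5
x* = (0, 17/5)
||x*||_1 = 17/5.

17/5


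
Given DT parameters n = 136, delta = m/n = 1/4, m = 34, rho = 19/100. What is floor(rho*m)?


m = 1/4*136 = 34.
rho = 19/100.
rho*m = 19/100*34 = 6.46.
k = floor(6.46) = 6.

6


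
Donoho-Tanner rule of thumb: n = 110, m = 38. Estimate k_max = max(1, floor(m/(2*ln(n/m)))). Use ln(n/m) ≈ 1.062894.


n/m = 110/38 = 55/19.
ln(n/m) ≈ 1.062894.
2*ln(n/m) ≈ 2.125788.
m/(2*ln(n/m)) ≈ 38/2.125788 ≈ 17.8757.
floor = 17.
k_max = max(1, 17) = 17.

17


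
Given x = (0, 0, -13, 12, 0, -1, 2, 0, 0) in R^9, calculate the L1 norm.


Non-zero entries: [(2, -13), (3, 12), (5, -1), (6, 2)]
Absolute values: [13, 12, 1, 2]
||x||_1 = sum = 28.

28


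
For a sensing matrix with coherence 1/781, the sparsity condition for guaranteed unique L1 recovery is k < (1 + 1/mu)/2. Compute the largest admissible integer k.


1/mu = 781.
1 + 1/mu = 782.
(1 + 1/mu)/2 = 391 is an integer and the inequality is strict, so k_max = 391 - 1 = 390.

390


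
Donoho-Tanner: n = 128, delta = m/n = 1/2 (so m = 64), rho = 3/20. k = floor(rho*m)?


m = 1/2*128 = 64.
rho = 3/20.
rho*m = 3/20*64 = 9.6.
k = floor(9.6) = 9.

9


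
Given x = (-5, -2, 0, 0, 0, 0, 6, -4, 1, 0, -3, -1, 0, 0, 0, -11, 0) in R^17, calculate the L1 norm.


Non-zero entries: [(0, -5), (1, -2), (6, 6), (7, -4), (8, 1), (10, -3), (11, -1), (15, -11)]
Absolute values: [5, 2, 6, 4, 1, 3, 1, 11]
||x||_1 = sum = 33.

33


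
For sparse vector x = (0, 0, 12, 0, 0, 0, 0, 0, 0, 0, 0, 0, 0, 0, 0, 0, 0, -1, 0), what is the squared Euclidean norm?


Non-zero entries: [(2, 12), (17, -1)]
Squares: [144, 1]
||x||_2^2 = sum = 145.

145


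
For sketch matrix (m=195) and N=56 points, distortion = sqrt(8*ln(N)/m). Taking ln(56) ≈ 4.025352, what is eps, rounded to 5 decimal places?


ln(56) ≈ 4.025352.
8*ln(N)/m ≈ 8*4.025352/195 ≈ 0.16514265.
eps = sqrt(0.16514265) ≈ 0.4063775 ≈ 0.40638.

0.40638


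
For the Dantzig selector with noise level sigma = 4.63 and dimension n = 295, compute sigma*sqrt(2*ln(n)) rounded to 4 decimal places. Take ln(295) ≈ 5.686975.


ln(295) ≈ 5.686975.
2*ln(n) ≈ 11.37395.
sqrt(2*ln(n)) ≈ sqrt(11.37395) ≈ 3.372529.
threshold ≈ 4.63*3.372529 = 15.61480927 ≈ 15.6148.

15.6148


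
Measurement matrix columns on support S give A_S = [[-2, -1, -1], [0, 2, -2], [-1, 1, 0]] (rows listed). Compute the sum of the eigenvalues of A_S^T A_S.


Sum of eigenvalues of A_S^T A_S = trace(A_S^T A_S) = sum of squared column norms of A_S.
A_S^T A_S diagonal: [5, 6, 5].
trace = 5 + 6 + 5 = 16.

16


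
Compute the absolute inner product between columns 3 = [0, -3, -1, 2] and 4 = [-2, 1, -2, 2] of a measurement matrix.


Inner product: 0*-2 + -3*1 + -1*-2 + 2*2
Products: [0, -3, 2, 4]
Sum = 3.
|dot| = 3.

3


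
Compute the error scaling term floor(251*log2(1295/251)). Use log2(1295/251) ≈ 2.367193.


log2(n/k) = log2(1295/251) ≈ 2.367193.
k*log2(n/k) ≈ 251*2.367193 = 594.165443.
floor(594.165443) = 594.

594


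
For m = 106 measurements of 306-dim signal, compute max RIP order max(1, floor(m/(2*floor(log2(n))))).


floor(log2(306)) = 8.
2*8 = 16.
m/(2*floor(log2(n))) = 106/16 ≈ 6.625.
floor = 6.
k = max(1, 6) = 6.

6


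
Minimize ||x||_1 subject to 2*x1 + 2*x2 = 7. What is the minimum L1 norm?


Axis intercepts:
  x1 = 7/2, x2 = 0: L1 = 7/2
  x1 = 0, x2 = 7/2: L1 = 7/2
x* = (7/2, 0)
||x*||_1 = 7/2.

7/2


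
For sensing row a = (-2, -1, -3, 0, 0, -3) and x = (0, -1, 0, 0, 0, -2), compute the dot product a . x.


Non-zero terms: ['-1*-1', '-3*-2']
Products: [1, 6]
y = sum = 7.

7


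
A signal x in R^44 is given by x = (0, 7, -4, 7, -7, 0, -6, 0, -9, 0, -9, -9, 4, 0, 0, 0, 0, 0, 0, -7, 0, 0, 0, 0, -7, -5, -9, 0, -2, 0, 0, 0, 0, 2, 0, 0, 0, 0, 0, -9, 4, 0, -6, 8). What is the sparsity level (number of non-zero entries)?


Non-zero positions: [1, 2, 3, 4, 6, 8, 10, 11, 12, 19, 24, 25, 26, 28, 33, 39, 40, 42, 43].
Sparsity = 19.

19


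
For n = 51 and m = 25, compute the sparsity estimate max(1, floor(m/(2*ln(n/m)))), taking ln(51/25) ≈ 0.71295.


n/m = 51/25.
ln(n/m) ≈ 0.71295.
2*ln(n/m) ≈ 1.4259.
m/(2*ln(n/m)) ≈ 25/1.4259 ≈ 17.5328.
floor = 17.
k_max = max(1, 17) = 17.

17


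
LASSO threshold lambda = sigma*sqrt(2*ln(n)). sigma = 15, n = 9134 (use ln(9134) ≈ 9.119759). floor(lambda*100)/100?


ln(9134) ≈ 9.119759.
2*ln(n) ≈ 18.239518.
sqrt(2*ln(n)) ≈ sqrt(18.239518) ≈ 4.270775.
lambda ≈ 15*4.270775 = 64.061625.
floor(lambda*100)/100 = 64.06.

64.06


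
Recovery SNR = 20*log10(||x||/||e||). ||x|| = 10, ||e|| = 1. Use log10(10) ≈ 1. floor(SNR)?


||x||/||e|| = 10/1 = 10.
log10(10) ≈ 1.
20*log10(||x||/||e||) ≈ 20*1 = 20.
floor(20) = 20.

20


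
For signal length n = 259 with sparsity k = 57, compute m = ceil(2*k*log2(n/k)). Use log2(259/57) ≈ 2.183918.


log2(n/k) = log2(259/57) ≈ 2.183918.
2*k*log2(n/k) ≈ 2*57*2.183918 = 248.966652.
m = ceil(248.966652) = 249.

249


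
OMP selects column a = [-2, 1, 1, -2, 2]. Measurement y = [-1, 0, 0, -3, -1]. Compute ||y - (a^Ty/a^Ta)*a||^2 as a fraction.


a^T a = 14.
a^T y = 6.
coeff = 6/14 = 3/7.
||r||^2 = 59/7.

59/7


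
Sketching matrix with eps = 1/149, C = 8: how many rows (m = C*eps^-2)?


1/eps = 149.
(1/eps)^2 = 22201.
m = 8*22201 = 177608.

177608


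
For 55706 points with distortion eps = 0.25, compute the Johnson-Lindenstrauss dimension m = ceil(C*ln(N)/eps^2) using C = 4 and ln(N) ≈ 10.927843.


ln(55706) ≈ 10.927843.
eps^2 = 0.25^2 = 0.0625.
C*ln(N)/eps^2 ≈ 4*10.927843/0.0625 ≈ 699.382.
m = ceil(699.382) = 700.

700


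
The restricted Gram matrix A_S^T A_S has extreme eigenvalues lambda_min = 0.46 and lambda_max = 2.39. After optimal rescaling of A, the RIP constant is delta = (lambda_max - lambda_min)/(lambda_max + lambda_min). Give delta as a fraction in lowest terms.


lambda_max - lambda_min = 2.39 - 0.46 = 1.93.
lambda_max + lambda_min = 2.39 + 0.46 = 2.85.
delta = 1.93/2.85 = 193/285.

193/285


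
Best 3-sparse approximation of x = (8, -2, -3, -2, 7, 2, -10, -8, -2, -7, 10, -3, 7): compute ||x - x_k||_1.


Sorted |x_i| descending: [10, 10, 8, 8, 7, 7, 7, 3, 3, 2, 2, 2, 2]
Keep top 3: [10, 10, 8]
Tail entries: [8, 7, 7, 7, 3, 3, 2, 2, 2, 2]
L1 error = sum of tail = 43.

43


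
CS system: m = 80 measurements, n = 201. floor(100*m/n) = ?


100*m/n = 100*80/201 ≈ 39.801.
floor = 39.

39


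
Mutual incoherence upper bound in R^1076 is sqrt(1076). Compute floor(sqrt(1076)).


32^2 = 1024 <= 1076 < 1089 = 33^2, so 32 <= sqrt(1076) < 33.
floor(sqrt(1076)) = 32.

32


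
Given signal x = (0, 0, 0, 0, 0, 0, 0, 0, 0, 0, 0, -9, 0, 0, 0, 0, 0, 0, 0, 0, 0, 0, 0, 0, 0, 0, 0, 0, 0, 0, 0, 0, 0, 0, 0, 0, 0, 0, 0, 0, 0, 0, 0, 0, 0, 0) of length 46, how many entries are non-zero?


Non-zero positions: [11].
Sparsity = 1.

1


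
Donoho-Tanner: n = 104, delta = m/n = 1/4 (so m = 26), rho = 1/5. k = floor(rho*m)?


m = 1/4*104 = 26.
rho = 1/5.
rho*m = 1/5*26 = 5.2.
k = floor(5.2) = 5.

5


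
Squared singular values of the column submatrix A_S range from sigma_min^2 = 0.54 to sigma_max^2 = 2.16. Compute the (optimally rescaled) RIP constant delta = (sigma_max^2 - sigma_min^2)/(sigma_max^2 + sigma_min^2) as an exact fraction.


lambda_max - lambda_min = 2.16 - 0.54 = 1.62.
lambda_max + lambda_min = 2.16 + 0.54 = 2.70.
delta = 1.62/2.70 = 162/270 = 3/5.

3/5


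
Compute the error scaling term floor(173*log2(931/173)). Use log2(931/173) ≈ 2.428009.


log2(n/k) = log2(931/173) ≈ 2.428009.
k*log2(n/k) ≈ 173*2.428009 = 420.045557.
floor(420.045557) = 420.

420


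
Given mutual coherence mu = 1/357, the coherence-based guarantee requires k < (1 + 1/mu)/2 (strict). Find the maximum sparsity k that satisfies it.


1/mu = 357.
1 + 1/mu = 358.
(1 + 1/mu)/2 = 179 is an integer and the inequality is strict, so k_max = 179 - 1 = 178.

178


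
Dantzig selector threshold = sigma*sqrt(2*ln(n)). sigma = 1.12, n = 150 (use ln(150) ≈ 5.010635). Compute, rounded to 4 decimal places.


ln(150) ≈ 5.010635.
2*ln(n) ≈ 10.02127.
sqrt(2*ln(n)) ≈ sqrt(10.02127) ≈ 3.165639.
threshold ≈ 1.12*3.165639 = 3.54551568 ≈ 3.5455.

3.5455


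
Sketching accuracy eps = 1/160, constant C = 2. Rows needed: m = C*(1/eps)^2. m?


1/eps = 160.
(1/eps)^2 = 25600.
m = 2*25600 = 51200.

51200


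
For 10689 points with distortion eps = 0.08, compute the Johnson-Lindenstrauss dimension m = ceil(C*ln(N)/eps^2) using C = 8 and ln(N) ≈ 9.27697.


ln(10689) ≈ 9.27697.
eps^2 = 0.08^2 = 0.0064.
C*ln(N)/eps^2 ≈ 8*9.27697/0.0064 ≈ 11596.2125.
m = ceil(11596.2125) = 11597.

11597


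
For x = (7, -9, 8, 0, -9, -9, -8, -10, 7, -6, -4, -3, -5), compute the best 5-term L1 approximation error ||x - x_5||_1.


Sorted |x_i| descending: [10, 9, 9, 9, 8, 8, 7, 7, 6, 5, 4, 3, 0]
Keep top 5: [10, 9, 9, 9, 8]
Tail entries: [8, 7, 7, 6, 5, 4, 3, 0]
L1 error = sum of tail = 40.

40


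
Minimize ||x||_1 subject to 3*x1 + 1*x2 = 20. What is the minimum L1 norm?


Axis intercepts:
  x1 = 20/3, x2 = 0: L1 = 20/3
  x1 = 0, x2 = 20: L1 = 20
x* = (20/3, 0)
||x*||_1 = 20/3.

20/3


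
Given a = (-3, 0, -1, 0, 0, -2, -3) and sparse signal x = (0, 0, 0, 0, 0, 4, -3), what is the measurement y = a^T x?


Non-zero terms: ['-2*4', '-3*-3']
Products: [-8, 9]
y = sum = 1.

1


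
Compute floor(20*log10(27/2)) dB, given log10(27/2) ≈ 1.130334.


||x||/||e|| = 27/2.
log10(27/2) ≈ 1.130334.
20*log10(||x||/||e||) ≈ 20*1.130334 = 22.60668.
floor(22.60668) = 22.

22


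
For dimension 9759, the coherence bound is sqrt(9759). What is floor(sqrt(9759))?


98^2 = 9604 <= 9759 < 9801 = 99^2, so 98 <= sqrt(9759) < 99.
floor(sqrt(9759)) = 98.

98


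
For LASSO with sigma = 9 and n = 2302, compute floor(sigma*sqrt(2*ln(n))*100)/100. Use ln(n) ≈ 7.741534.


ln(2302) ≈ 7.741534.
2*ln(n) ≈ 15.483068.
sqrt(2*ln(n)) ≈ sqrt(15.483068) ≈ 3.934853.
lambda ≈ 9*3.934853 = 35.413677.
floor(lambda*100)/100 = 35.41.

35.41


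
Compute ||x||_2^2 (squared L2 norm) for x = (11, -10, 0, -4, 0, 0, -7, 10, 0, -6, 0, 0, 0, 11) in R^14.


Non-zero entries: [(0, 11), (1, -10), (3, -4), (6, -7), (7, 10), (9, -6), (13, 11)]
Squares: [121, 100, 16, 49, 100, 36, 121]
||x||_2^2 = sum = 543.

543


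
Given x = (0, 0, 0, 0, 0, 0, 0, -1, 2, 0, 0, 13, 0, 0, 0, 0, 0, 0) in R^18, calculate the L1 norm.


Non-zero entries: [(7, -1), (8, 2), (11, 13)]
Absolute values: [1, 2, 13]
||x||_1 = sum = 16.

16


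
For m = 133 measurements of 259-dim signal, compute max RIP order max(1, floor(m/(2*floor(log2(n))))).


floor(log2(259)) = 8.
2*8 = 16.
m/(2*floor(log2(n))) = 133/16 ≈ 8.3125.
floor = 8.
k = max(1, 8) = 8.

8


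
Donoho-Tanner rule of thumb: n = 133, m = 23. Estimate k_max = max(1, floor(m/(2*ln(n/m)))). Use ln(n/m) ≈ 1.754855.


n/m = 133/23.
ln(n/m) ≈ 1.754855.
2*ln(n/m) ≈ 3.50971.
m/(2*ln(n/m)) ≈ 23/3.50971 ≈ 6.5532.
floor = 6.
k_max = max(1, 6) = 6.

6


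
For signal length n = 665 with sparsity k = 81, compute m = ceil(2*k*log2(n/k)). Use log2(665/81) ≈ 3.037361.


log2(n/k) = log2(665/81) ≈ 3.037361.
2*k*log2(n/k) ≈ 2*81*3.037361 = 492.052482.
m = ceil(492.052482) = 493.

493


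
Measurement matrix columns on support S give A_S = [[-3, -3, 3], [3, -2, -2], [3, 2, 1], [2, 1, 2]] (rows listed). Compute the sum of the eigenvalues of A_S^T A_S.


Sum of eigenvalues of A_S^T A_S = trace(A_S^T A_S) = sum of squared column norms of A_S.
A_S^T A_S diagonal: [31, 18, 18].
trace = 31 + 18 + 18 = 67.

67


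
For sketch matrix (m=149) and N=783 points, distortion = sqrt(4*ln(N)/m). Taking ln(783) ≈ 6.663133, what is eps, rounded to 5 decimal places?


ln(783) ≈ 6.663133.
4*ln(N)/m ≈ 4*6.663133/149 ≈ 0.17887605.
eps = sqrt(0.17887605) ≈ 0.4229374 ≈ 0.42294.

0.42294


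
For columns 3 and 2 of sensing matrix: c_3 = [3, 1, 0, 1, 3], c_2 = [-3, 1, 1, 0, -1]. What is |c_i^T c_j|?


Inner product: 3*-3 + 1*1 + 0*1 + 1*0 + 3*-1
Products: [-9, 1, 0, 0, -3]
Sum = -11.
|dot| = 11.

11


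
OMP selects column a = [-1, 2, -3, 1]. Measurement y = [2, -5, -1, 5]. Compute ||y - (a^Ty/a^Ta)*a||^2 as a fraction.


a^T a = 15.
a^T y = -4.
coeff = -4/15 = -4/15.
||r||^2 = 809/15.

809/15


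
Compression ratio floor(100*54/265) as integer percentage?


100*m/n = 100*54/265 ≈ 20.3774.
floor = 20.

20


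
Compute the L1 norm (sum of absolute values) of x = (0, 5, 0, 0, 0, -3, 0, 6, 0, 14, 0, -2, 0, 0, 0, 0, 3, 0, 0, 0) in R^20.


Non-zero entries: [(1, 5), (5, -3), (7, 6), (9, 14), (11, -2), (16, 3)]
Absolute values: [5, 3, 6, 14, 2, 3]
||x||_1 = sum = 33.

33


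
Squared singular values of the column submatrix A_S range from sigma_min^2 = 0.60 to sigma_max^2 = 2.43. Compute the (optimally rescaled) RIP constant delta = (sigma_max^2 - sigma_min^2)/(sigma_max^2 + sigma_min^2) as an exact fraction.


lambda_max - lambda_min = 2.43 - 0.60 = 1.83.
lambda_max + lambda_min = 2.43 + 0.60 = 3.03.
delta = 1.83/3.03 = 183/303 = 61/101.

61/101


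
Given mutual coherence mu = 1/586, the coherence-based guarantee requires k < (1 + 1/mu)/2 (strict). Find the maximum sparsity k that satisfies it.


1/mu = 586.
1 + 1/mu = 587.
(1 + 1/mu)/2 = 293.5 is not an integer, so k_max = floor(293.5) = 293.

293


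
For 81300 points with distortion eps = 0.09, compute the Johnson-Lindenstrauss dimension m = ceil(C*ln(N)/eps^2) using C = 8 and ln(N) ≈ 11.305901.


ln(81300) ≈ 11.305901.
eps^2 = 0.09^2 = 0.0081.
C*ln(N)/eps^2 ≈ 8*11.305901/0.0081 ≈ 11166.322.
m = ceil(11166.322) = 11167.

11167


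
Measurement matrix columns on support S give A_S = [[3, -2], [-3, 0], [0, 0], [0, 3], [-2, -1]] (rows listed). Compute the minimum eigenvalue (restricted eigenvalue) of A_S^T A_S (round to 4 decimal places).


A_S^T A_S = [[22, -4], [-4, 14]].
trace = 36.
det = 292.
disc = trace^2 - 4*det = 1296 - 4*292 = 128.
sqrt(128) ≈ 11.313708.
lam_min = (36 - sqrt(128))/2 ≈ (36 - 11.313708)/2 = 12.343146 ≈ 12.3431.

12.3431


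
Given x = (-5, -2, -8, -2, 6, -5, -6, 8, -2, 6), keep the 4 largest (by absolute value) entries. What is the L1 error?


Sorted |x_i| descending: [8, 8, 6, 6, 6, 5, 5, 2, 2, 2]
Keep top 4: [8, 8, 6, 6]
Tail entries: [6, 5, 5, 2, 2, 2]
L1 error = sum of tail = 22.

22


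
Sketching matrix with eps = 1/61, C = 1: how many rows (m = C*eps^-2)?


1/eps = 61.
(1/eps)^2 = 3721.
m = 1*3721 = 3721.

3721


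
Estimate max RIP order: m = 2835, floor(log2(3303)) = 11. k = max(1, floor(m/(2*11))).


floor(log2(3303)) = 11.
2*11 = 22.
m/(2*floor(log2(n))) = 2835/22 ≈ 128.8636.
floor = 128.
k = max(1, 128) = 128.

128


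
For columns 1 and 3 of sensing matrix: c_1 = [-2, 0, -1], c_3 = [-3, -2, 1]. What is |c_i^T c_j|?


Inner product: -2*-3 + 0*-2 + -1*1
Products: [6, 0, -1]
Sum = 5.
|dot| = 5.

5


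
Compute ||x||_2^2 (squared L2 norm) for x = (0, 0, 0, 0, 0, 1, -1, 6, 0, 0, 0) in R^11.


Non-zero entries: [(5, 1), (6, -1), (7, 6)]
Squares: [1, 1, 36]
||x||_2^2 = sum = 38.

38


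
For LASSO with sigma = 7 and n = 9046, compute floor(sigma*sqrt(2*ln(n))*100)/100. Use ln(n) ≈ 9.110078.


ln(9046) ≈ 9.110078.
2*ln(n) ≈ 18.220156.
sqrt(2*ln(n)) ≈ sqrt(18.220156) ≈ 4.268507.
lambda ≈ 7*4.268507 = 29.879549.
floor(lambda*100)/100 = 29.87.

29.87


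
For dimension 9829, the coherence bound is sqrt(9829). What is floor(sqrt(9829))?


99^2 = 9801 <= 9829 < 10000 = 100^2, so 99 <= sqrt(9829) < 100.
floor(sqrt(9829)) = 99.

99


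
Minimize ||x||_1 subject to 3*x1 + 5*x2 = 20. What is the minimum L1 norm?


Axis intercepts:
  x1 = 20/3, x2 = 0: L1 = 20/3
  x1 = 0, x2 = 4: L1 = 4
x* = (0, 4)
||x*||_1 = 4.

4


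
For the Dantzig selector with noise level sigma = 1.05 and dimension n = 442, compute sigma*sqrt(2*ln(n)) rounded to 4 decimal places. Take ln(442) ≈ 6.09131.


ln(442) ≈ 6.09131.
2*ln(n) ≈ 12.18262.
sqrt(2*ln(n)) ≈ sqrt(12.18262) ≈ 3.490361.
threshold ≈ 1.05*3.490361 = 3.66487905 ≈ 3.6649.

3.6649
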